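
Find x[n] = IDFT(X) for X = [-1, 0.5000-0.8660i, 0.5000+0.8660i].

x[n] = (1/3) Σ(k=0 to 2) X[k] · e^(2πikn/3)

Computing each x[n]:
x[0] = 0
x[1] = 0
x[2] = -1

x = [0, 0, -1]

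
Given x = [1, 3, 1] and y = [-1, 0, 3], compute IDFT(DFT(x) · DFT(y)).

(x ⊛ y)[n] = Σ(m=0 to 2) x[m] · y[(n-m) mod 3]

Computing each output sample:
(x ⊛ y)[0] = 8
(x ⊛ y)[1] = 0
(x ⊛ y)[2] = 2

x ⊛ y = [8, 0, 2]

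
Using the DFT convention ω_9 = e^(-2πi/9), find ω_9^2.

ω_9^2 = e^(-2πi·2/9)
= cos(-2π·2/9) + i·sin(-2π·2/9)
= cos(-4π/9) + i·sin(-4π/9)

ω_9^2 = cos(-4π/9) + i·sin(-4π/9) = 0.1736-0.9848i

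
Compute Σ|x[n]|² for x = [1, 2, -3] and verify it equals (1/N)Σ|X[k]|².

Time domain:
Σ|x[n]|² = |1|² + |2|² + |-3|² = 14.0000

Frequency domain:
(1/3)Σ|X[k]|² = (1/3)(|0|² + |1.5000-4.3301i|² + |1.5000+4.3301i|²) = (1/3)·42.0000 = 14.0000

Both sides agree, confirming Parseval's theorem.

Σ|x[n]|² = (1/N)Σ|X[k]|² = 14.0000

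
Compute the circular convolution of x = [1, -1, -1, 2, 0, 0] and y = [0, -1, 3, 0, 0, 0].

(x ⊛ y)[n] = Σ(m=0 to 5) x[m] · y[(n-m) mod 6]

Computing each output sample:
(x ⊛ y)[0] = 0
(x ⊛ y)[1] = -1
(x ⊛ y)[2] = 4
(x ⊛ y)[3] = -2
(x ⊛ y)[4] = -5
(x ⊛ y)[5] = 6

x ⊛ y = [0, -1, 4, -2, -5, 6]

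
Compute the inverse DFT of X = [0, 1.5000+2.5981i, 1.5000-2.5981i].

x[n] = (1/3) Σ(k=0 to 2) X[k] · e^(2πikn/3)

Computing each x[n]:
x[0] = 1
x[1] = -2
x[2] = 1

x = [1, -2, 1]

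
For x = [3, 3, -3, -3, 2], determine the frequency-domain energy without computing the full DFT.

Parseval: Σ|x[n]|² = (1/N)Σ|X[k]|², so Σ|X[k]|² = N·Σ|x[n]|² = 5·40.0000

Σ|X[k]|² = N·Σ|x[n]|² = 5·40.0000 = 200.0000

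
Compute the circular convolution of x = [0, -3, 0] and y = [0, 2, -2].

(x ⊛ y)[n] = Σ(m=0 to 2) x[m] · y[(n-m) mod 3]

Computing each output sample:
(x ⊛ y)[0] = 6
(x ⊛ y)[1] = 0
(x ⊛ y)[2] = -6

x ⊛ y = [6, 0, -6]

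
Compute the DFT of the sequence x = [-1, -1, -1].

X[k] = Σ(n=0 to 2) x[n] · ω_3^(nk)
where ω_3 = e^(-2πi/3)

Computing each X[k]:
X[0] = -3
X[1] = 0
X[2] = 0

X = [-3, 0, 0]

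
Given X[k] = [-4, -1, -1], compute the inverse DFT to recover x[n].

x[n] = (1/3) Σ(k=0 to 2) X[k] · e^(2πikn/3)

Computing each x[n]:
x[0] = -2
x[1] = -1
x[2] = -1

x = [-2, -1, -1]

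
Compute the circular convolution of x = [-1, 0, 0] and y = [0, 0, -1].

(x ⊛ y)[n] = Σ(m=0 to 2) x[m] · y[(n-m) mod 3]

Computing each output sample:
(x ⊛ y)[0] = 0
(x ⊛ y)[1] = 0
(x ⊛ y)[2] = 1

x ⊛ y = [0, 0, 1]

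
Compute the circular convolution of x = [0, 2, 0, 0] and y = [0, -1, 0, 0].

(x ⊛ y)[n] = Σ(m=0 to 3) x[m] · y[(n-m) mod 4]

Computing each output sample:
(x ⊛ y)[0] = 0
(x ⊛ y)[1] = 0
(x ⊛ y)[2] = -2
(x ⊛ y)[3] = 0

x ⊛ y = [0, 0, -2, 0]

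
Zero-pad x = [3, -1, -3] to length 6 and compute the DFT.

Original 3-point DFT: [-1, 5.0000-1.7321i, 5.0000+1.7321i]
Zero-padded 6-point DFT provides frequency interpolation.

DFT_6([x, 0, ...]) = [-1, 4.0000+3.4641i, 5.0000-1.7321i, 1, 5.0000+1.7321i, 4.0000-3.4641i]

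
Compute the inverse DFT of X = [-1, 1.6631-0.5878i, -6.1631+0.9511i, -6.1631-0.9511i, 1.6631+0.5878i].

x[n] = (1/5) Σ(k=0 to 4) X[k] · e^(2πikn/5)

Computing each x[n]:
x[0] = -2
x[1] = 2
x[2] = -1
x[3] = -2
x[4] = 2

x = [-2, 2, -1, -2, 2]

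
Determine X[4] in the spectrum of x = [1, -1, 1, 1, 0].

X[4] = Σ(n=0 to 4) x[n] · ω_5^(4n) where ω_5 = e^(-2πi/5)
= (1)·ω_5^0 + (-1)·ω_5^4 + (1)·ω_5^8 + (1)·ω_5^12 + (0)·ω_5^16

X[4] = -0.9271-0.9511i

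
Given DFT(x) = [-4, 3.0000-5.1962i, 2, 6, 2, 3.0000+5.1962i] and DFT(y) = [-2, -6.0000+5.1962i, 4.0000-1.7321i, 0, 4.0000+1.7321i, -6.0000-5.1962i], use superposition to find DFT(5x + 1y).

By linearity: DFT(5x + 1y) = 5·DFT(x) + 1·DFT(y)
= 5·[-4, 3.0000-5.1962i, 2, 6, 2, 3.0000+5.1962i] + 1·[-2, -6.0000+5.1962i, 4.0000-1.7321i, 0, 4.0000+1.7321i, -6.0000-5.1962i]

Computing element-wise:
Z[0] = 5·(-4) + 1·(-2) = -22
Z[1] = 5·(3.0000-5.1962i) + 1·(-6.0000+5.1962i) = 9.0000-20.7848i
Z[2] = 5·(2) + 1·(4.0000-1.7321i) = 14.0000-1.7321i
Z[3] = 5·(6) + 1·(0) = 30
Z[4] = 5·(2) + 1·(4.0000+1.7321i) = 14.0000+1.7321i
Z[5] = 5·(3.0000+5.1962i) + 1·(-6.0000-5.1962i) = 9.0000+20.7848i

DFT(5x + 1y) = 5·X + 1·Y = [-22, 9.0000-20.7848i, 14.0000-1.7321i, 30, 14.0000+1.7321i, 9.0000+20.7848i]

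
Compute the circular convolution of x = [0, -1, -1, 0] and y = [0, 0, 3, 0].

(x ⊛ y)[n] = Σ(m=0 to 3) x[m] · y[(n-m) mod 4]

Computing each output sample:
(x ⊛ y)[0] = -3
(x ⊛ y)[1] = 0
(x ⊛ y)[2] = 0
(x ⊛ y)[3] = -3

x ⊛ y = [-3, 0, 0, -3]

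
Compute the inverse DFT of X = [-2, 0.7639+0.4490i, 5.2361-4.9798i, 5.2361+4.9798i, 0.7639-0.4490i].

x[n] = (1/5) Σ(k=0 to 4) X[k] · e^(2πikn/5)

Computing each x[n]:
x[0] = 2
x[1] = -1
x[2] = -2
x[3] = 2
x[4] = -3

x = [2, -1, -2, 2, -3]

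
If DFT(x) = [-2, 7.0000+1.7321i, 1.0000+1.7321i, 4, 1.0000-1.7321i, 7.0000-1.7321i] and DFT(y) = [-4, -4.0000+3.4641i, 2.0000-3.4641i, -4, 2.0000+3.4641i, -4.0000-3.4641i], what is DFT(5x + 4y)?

By linearity: DFT(5x + 4y) = 5·DFT(x) + 4·DFT(y)
= 5·[-2, 7.0000+1.7321i, 1.0000+1.7321i, 4, 1.0000-1.7321i, 7.0000-1.7321i] + 4·[-4, -4.0000+3.4641i, 2.0000-3.4641i, -4, 2.0000+3.4641i, -4.0000-3.4641i]

Computing element-wise:
Z[0] = 5·(-2) + 4·(-4) = -26
Z[1] = 5·(7.0000+1.7321i) + 4·(-4.0000+3.4641i) = 19.0000+22.5169i
Z[2] = 5·(1.0000+1.7321i) + 4·(2.0000-3.4641i) = 13.0000-5.1959i
Z[3] = 5·(4) + 4·(-4) = 4
Z[4] = 5·(1.0000-1.7321i) + 4·(2.0000+3.4641i) = 13.0000+5.1959i
Z[5] = 5·(7.0000-1.7321i) + 4·(-4.0000-3.4641i) = 19.0000-22.5169i

DFT(5x + 4y) = 5·X + 4·Y = [-26, 19.0000+22.5169i, 13.0000-5.1959i, 4, 13.0000+5.1959i, 19.0000-22.5169i]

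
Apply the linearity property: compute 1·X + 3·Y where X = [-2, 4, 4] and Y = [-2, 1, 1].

By linearity: DFT(1x + 3y) = 1·DFT(x) + 3·DFT(y)
= 1·[-2, 4, 4] + 3·[-2, 1, 1]

Computing element-wise:
Z[0] = 1·(-2) + 3·(-2) = -8
Z[1] = 1·(4) + 3·(1) = 7
Z[2] = 1·(4) + 3·(1) = 7

DFT(1x + 3y) = 1·X + 3·Y = [-8, 7, 7]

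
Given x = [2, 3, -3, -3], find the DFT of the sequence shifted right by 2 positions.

Time shift by 2: X_shifted[k] = ω_4^(2k) · X[k]
Shifted x = [-3, -3, 2, 3]

DFT(x[n-2]) = [-1, -5+6i, -1, -5-6i]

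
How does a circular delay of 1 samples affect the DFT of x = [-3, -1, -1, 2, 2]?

Time shift by 1: X_shifted[k] = ω_5^(1k) · X[k]
Shifted x = [2, -3, -1, -1, 2]

DFT(x[n-1]) = [-1, 3.3090+4.7553i, 2.1910+2.9389i, 2.1910-2.9389i, 3.3090-4.7553i]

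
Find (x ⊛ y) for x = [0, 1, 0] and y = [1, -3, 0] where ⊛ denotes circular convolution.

(x ⊛ y)[n] = Σ(m=0 to 2) x[m] · y[(n-m) mod 3]

Computing each output sample:
(x ⊛ y)[0] = 0
(x ⊛ y)[1] = 1
(x ⊛ y)[2] = -3

x ⊛ y = [0, 1, -3]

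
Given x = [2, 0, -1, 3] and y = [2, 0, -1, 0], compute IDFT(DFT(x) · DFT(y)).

(x ⊛ y)[n] = Σ(m=0 to 3) x[m] · y[(n-m) mod 4]

Computing each output sample:
(x ⊛ y)[0] = 5
(x ⊛ y)[1] = -3
(x ⊛ y)[2] = -4
(x ⊛ y)[3] = 6

x ⊛ y = [5, -3, -4, 6]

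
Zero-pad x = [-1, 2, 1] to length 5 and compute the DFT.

Original 3-point DFT: [2, -2.5000-0.8660i, -2.5000+0.8660i]
Zero-padded 5-point DFT provides frequency interpolation.

DFT_5([x, 0, ...]) = [2, -1.1910-2.4899i, -2.3090-0.2245i, -2.3090+0.2245i, -1.1910+2.4899i]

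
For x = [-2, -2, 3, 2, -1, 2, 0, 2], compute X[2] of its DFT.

X[2] = Σ(n=0 to 7) x[n] · ω_8^(2n) where ω_8 = e^(-2πi/8)
= (-2)·ω_8^0 + (-2)·ω_8^2 + (3)·ω_8^4 + (2)·ω_8^6 + (-1)·ω_8^8 + (2)·ω_8^10 + (0)·ω_8^12 + (2)·ω_8^14

X[2] = -6+4i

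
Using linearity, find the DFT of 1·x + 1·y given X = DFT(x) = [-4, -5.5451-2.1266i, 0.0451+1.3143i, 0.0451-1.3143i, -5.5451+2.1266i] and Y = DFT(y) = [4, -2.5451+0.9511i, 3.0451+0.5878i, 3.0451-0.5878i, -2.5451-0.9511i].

By linearity: DFT(1x + 1y) = 1·DFT(x) + 1·DFT(y)
= 1·[-4, -5.5451-2.1266i, 0.0451+1.3143i, 0.0451-1.3143i, -5.5451+2.1266i] + 1·[4, -2.5451+0.9511i, 3.0451+0.5878i, 3.0451-0.5878i, -2.5451-0.9511i]

Computing element-wise:
Z[0] = 1·(-4) + 1·(4) = 0
Z[1] = 1·(-5.5451-2.1266i) + 1·(-2.5451+0.9511i) = -8.0902-1.1755i
Z[2] = 1·(0.0451+1.3143i) + 1·(3.0451+0.5878i) = 3.0902+1.9021i
Z[3] = 1·(0.0451-1.3143i) + 1·(3.0451-0.5878i) = 3.0902-1.9021i
Z[4] = 1·(-5.5451+2.1266i) + 1·(-2.5451-0.9511i) = -8.0902+1.1755i

DFT(1x + 1y) = 1·X + 1·Y = [0, -8.0902-1.1755i, 3.0902+1.9021i, 3.0902-1.9021i, -8.0902+1.1755i]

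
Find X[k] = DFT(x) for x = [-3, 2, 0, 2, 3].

X[k] = Σ(n=0 to 4) x[n] · ω_5^(nk)
where ω_5 = e^(-2πi/5)

Computing each X[k]:
X[0] = 4
X[1] = -3.0729+2.1266i
X[2] = -6.4271-1.3143i
X[3] = -6.4271+1.3143i
X[4] = -3.0729-2.1266i

X = [4, -3.0729+2.1266i, -6.4271-1.3143i, -6.4271+1.3143i, -3.0729-2.1266i]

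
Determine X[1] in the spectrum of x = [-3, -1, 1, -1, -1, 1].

X[1] = Σ(n=0 to 5) x[n] · ω_6^(1n) where ω_6 = e^(-2πi/6)
= (-3)·ω_6^0 + (-1)·ω_6^1 + (1)·ω_6^2 + (-1)·ω_6^3 + (-1)·ω_6^4 + (1)·ω_6^5

X[1] = -2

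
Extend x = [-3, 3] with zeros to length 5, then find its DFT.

Original 2-point DFT: [0, -6]
Zero-padded 5-point DFT provides frequency interpolation.

DFT_5([x, 0, ...]) = [0, -2.0729-2.8532i, -5.4271-1.7634i, -5.4271+1.7634i, -2.0729+2.8532i]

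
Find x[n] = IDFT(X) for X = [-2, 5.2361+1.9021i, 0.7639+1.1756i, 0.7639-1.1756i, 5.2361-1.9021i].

x[n] = (1/5) Σ(k=0 to 4) X[k] · e^(2πikn/5)

Computing each x[n]:
x[0] = 2
x[1] = -1
x[2] = -2
x[3] = -2
x[4] = 1

x = [2, -1, -2, -2, 1]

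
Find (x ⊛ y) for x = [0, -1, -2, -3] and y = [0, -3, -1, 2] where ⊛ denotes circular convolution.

(x ⊛ y)[n] = Σ(m=0 to 3) x[m] · y[(n-m) mod 4]

Computing each output sample:
(x ⊛ y)[0] = 9
(x ⊛ y)[1] = -1
(x ⊛ y)[2] = -3
(x ⊛ y)[3] = 7

x ⊛ y = [9, -1, -3, 7]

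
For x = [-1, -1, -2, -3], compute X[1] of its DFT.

X[1] = Σ(n=0 to 3) x[n] · ω_4^(1n) where ω_4 = e^(-2πi/4)
= (-1)·ω_4^0 + (-1)·ω_4^1 + (-2)·ω_4^2 + (-3)·ω_4^3

X[1] = 1-2i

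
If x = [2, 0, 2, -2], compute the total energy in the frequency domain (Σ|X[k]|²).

Parseval: Σ|x[n]|² = (1/N)Σ|X[k]|², so Σ|X[k]|² = N·Σ|x[n]|² = 4·12.0000

Σ|X[k]|² = N·Σ|x[n]|² = 4·12.0000 = 48.0000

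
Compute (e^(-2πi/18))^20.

Since ω_18^18 = 1, powers reduce modulo 18.
20 mod 18 = 2
So ω_18^20 = ω_18^2 = e^(-2πi·2/18)

ω_18^20 = ω_18^2 = 0.7660-0.6428i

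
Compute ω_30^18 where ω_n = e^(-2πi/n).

ω_30^18 = e^(-2πi·18/30)
= cos(-2π·18/30) + i·sin(-2π·18/30)
= cos(-36π/30) + i·sin(-36π/30)

ω_30^18 = cos(-36π/30) + i·sin(-36π/30) = -0.8090+0.5878i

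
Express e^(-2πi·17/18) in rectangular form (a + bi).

ω_18^17 = e^(-2πi·17/18)
= cos(-2π·17/18) + i·sin(-2π·17/18)
= cos(-34π/18) + i·sin(-34π/18)

ω_18^17 = cos(-34π/18) + i·sin(-34π/18) = 0.9397+0.3420i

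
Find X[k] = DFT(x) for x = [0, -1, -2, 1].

X[k] = Σ(n=0 to 3) x[n] · ω_4^(nk)
where ω_4 = e^(-2πi/4)

Computing each X[k]:
X[0] = -2
X[1] = 2+2i
X[2] = -2
X[3] = 2-2i

X = [-2, 2+2i, -2, 2-2i]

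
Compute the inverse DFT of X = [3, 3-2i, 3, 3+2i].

x[n] = (1/4) Σ(k=0 to 3) X[k] · e^(2πikn/4)

Computing each x[n]:
x[0] = 3
x[1] = 1
x[2] = 0
x[3] = -1

x = [3, 1, 0, -1]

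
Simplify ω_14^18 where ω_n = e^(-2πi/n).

Since ω_14^14 = 1, powers reduce modulo 14.
18 mod 14 = 4
So ω_14^18 = ω_14^4 = e^(-2πi·4/14)

ω_14^18 = ω_14^4 = -0.2225-0.9749i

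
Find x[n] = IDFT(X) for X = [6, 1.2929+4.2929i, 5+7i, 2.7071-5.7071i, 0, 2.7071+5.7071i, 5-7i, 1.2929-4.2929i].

x[n] = (1/8) Σ(k=0 to 7) X[k] · e^(2πikn/8)

Computing each x[n]:
x[0] = 3
x[1] = -1
x[2] = -3
x[3] = 3
x[4] = 1
x[5] = -1
x[6] = 2
x[7] = 2

x = [3, -1, -3, 3, 1, -1, 2, 2]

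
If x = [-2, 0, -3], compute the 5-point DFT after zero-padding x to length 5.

Original 3-point DFT: [-5, -0.5000-2.5981i, -0.5000+2.5981i]
Zero-padded 5-point DFT provides frequency interpolation.

DFT_5([x, 0, ...]) = [-5, 0.4271+1.7634i, -2.9271-2.8532i, -2.9271+2.8532i, 0.4271-1.7634i]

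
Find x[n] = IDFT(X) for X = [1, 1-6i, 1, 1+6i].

x[n] = (1/4) Σ(k=0 to 3) X[k] · e^(2πikn/4)

Computing each x[n]:
x[0] = 1
x[1] = 3
x[2] = 0
x[3] = -3

x = [1, 3, 0, -3]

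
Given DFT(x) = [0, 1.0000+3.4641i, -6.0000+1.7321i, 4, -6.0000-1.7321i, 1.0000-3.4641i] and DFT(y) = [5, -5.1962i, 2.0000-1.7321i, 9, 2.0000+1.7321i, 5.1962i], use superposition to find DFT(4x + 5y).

By linearity: DFT(4x + 5y) = 4·DFT(x) + 5·DFT(y)
= 4·[0, 1.0000+3.4641i, -6.0000+1.7321i, 4, -6.0000-1.7321i, 1.0000-3.4641i] + 5·[5, -5.1962i, 2.0000-1.7321i, 9, 2.0000+1.7321i, 5.1962i]

Computing element-wise:
Z[0] = 4·(0) + 5·(5) = 25
Z[1] = 4·(1.0000+3.4641i) + 5·(-5.1962i) = 4.0000-12.1246i
Z[2] = 4·(-6.0000+1.7321i) + 5·(2.0000-1.7321i) = -14.0000-1.7321i
Z[3] = 4·(4) + 5·(9) = 61
Z[4] = 4·(-6.0000-1.7321i) + 5·(2.0000+1.7321i) = -14.0000+1.7321i
Z[5] = 4·(1.0000-3.4641i) + 5·(5.1962i) = 4.0000+12.1246i

DFT(4x + 5y) = 4·X + 5·Y = [25, 4.0000-12.1246i, -14.0000-1.7321i, 61, -14.0000+1.7321i, 4.0000+12.1246i]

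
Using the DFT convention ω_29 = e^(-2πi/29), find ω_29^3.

ω_29^3 = e^(-2πi·3/29)
= cos(-2π·3/29) + i·sin(-2π·3/29)
= cos(-6π/29) + i·sin(-6π/29)

ω_29^3 = cos(-6π/29) + i·sin(-6π/29) = 0.7961-0.6052i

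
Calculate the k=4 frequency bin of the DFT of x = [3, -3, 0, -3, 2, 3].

X[4] = Σ(n=0 to 5) x[n] · ω_6^(4n) where ω_6 = e^(-2πi/6)
= (3)·ω_6^0 + (-3)·ω_6^4 + (0)·ω_6^8 + (-3)·ω_6^12 + (2)·ω_6^16 + (3)·ω_6^20

X[4] = -1.0000-3.4641i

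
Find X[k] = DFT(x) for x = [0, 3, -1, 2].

X[k] = Σ(n=0 to 3) x[n] · ω_4^(nk)
where ω_4 = e^(-2πi/4)

Computing each X[k]:
X[0] = 4
X[1] = 1-1i
X[2] = -6
X[3] = 1+1i

X = [4, 1-1i, -6, 1+1i]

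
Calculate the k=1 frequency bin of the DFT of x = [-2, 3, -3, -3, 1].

X[1] = Σ(n=0 to 4) x[n] · ω_5^(1n) where ω_5 = e^(-2πi/5)
= (-2)·ω_5^0 + (3)·ω_5^1 + (-3)·ω_5^2 + (-3)·ω_5^3 + (1)·ω_5^4

X[1] = 4.0902-1.9021i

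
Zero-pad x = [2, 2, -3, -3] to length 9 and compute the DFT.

Original 4-point DFT: [-2, 5-5i, 0, 5+5i]
Zero-padded 9-point DFT provides frequency interpolation.

DFT_9([x, 0, ...]) = [-2, 4.5111+4.2669i, 6.6664-3.5416i, -0.5000-4.3301i, -0.6775-0.0143i, -0.6775+0.0143i, -0.5000+4.3301i, 6.6664+3.5416i, 4.5111-4.2669i]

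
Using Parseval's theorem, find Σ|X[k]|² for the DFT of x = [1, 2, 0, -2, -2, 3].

Parseval: Σ|x[n]|² = (1/N)Σ|X[k]|², so Σ|X[k]|² = N·Σ|x[n]|² = 6·22.0000

Σ|X[k]|² = N·Σ|x[n]|² = 6·22.0000 = 132.0000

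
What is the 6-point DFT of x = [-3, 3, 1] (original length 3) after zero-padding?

Original 3-point DFT: [1, -5.0000-1.7321i, -5.0000+1.7321i]
Zero-padded 6-point DFT provides frequency interpolation.

DFT_6([x, 0, ...]) = [1, -2.0000-3.4641i, -5.0000-1.7321i, -5, -5.0000+1.7321i, -2.0000+3.4641i]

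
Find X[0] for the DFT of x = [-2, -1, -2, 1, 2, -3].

X[0] = Σ(n=0 to 5) x[n] · ω_6^0 = Σ x[n]
= (-2) + (-1) + (-2) + (1) + (2) + (-3)

X[0] = -5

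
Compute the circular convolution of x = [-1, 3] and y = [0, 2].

(x ⊛ y)[n] = Σ(m=0 to 1) x[m] · y[(n-m) mod 2]

Computing each output sample:
(x ⊛ y)[0] = 6
(x ⊛ y)[1] = -2

x ⊛ y = [6, -2]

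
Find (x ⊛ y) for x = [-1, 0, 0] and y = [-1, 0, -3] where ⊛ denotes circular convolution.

(x ⊛ y)[n] = Σ(m=0 to 2) x[m] · y[(n-m) mod 3]

Computing each output sample:
(x ⊛ y)[0] = 1
(x ⊛ y)[1] = 0
(x ⊛ y)[2] = 3

x ⊛ y = [1, 0, 3]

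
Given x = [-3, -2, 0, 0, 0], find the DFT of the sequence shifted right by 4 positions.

Time shift by 4: X_shifted[k] = ω_5^(4k) · X[k]
Shifted x = [-2, 0, 0, 0, -3]

DFT(x[n-4]) = [-5, -2.9271-2.8532i, 0.4271-1.7634i, 0.4271+1.7634i, -2.9271+2.8532i]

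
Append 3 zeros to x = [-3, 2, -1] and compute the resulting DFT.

Original 3-point DFT: [-2, -3.5000-2.5981i, -3.5000+2.5981i]
Zero-padded 6-point DFT provides frequency interpolation.

DFT_6([x, 0, ...]) = [-2, -1.5000-0.8660i, -3.5000-2.5981i, -6, -3.5000+2.5981i, -1.5000+0.8660i]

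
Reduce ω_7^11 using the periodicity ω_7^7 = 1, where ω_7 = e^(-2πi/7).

Since ω_7^7 = 1, powers reduce modulo 7.
11 mod 7 = 4
So ω_7^11 = ω_7^4 = e^(-2πi·4/7)

ω_7^11 = ω_7^4 = -0.9010+0.4339i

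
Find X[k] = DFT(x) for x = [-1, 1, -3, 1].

X[k] = Σ(n=0 to 3) x[n] · ω_4^(nk)
where ω_4 = e^(-2πi/4)

Computing each X[k]:
X[0] = -2
X[1] = 2
X[2] = -6
X[3] = 2

X = [-2, 2, -6, 2]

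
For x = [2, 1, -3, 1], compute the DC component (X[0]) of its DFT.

X[0] = Σ(n=0 to 3) x[n] · ω_4^0 = Σ x[n]
= (2) + (1) + (-3) + (1)

X[0] = 1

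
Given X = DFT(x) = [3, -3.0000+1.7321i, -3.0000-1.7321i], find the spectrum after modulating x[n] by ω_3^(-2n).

Modulation property: DFT(ω_3^(-2n)·x[n]) = X[(k-2) mod 3], so circularly shift X by 2 positions.

X[k-2] = [-3.0000+1.7321i, -3.0000-1.7321i, 3]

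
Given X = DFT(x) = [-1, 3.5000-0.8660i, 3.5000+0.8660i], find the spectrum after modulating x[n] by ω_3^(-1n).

Modulation property: DFT(ω_3^(-1n)·x[n]) = X[(k-1) mod 3], so circularly shift X by 1 positions.

X[k-1] = [3.5000+0.8660i, -1, 3.5000-0.8660i]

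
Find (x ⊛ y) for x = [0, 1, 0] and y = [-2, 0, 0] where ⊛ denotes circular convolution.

(x ⊛ y)[n] = Σ(m=0 to 2) x[m] · y[(n-m) mod 3]

Computing each output sample:
(x ⊛ y)[0] = 0
(x ⊛ y)[1] = -2
(x ⊛ y)[2] = 0

x ⊛ y = [0, -2, 0]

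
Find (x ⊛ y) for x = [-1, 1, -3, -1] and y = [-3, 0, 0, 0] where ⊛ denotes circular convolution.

(x ⊛ y)[n] = Σ(m=0 to 3) x[m] · y[(n-m) mod 4]

Computing each output sample:
(x ⊛ y)[0] = 3
(x ⊛ y)[1] = -3
(x ⊛ y)[2] = 9
(x ⊛ y)[3] = 3

x ⊛ y = [3, -3, 9, 3]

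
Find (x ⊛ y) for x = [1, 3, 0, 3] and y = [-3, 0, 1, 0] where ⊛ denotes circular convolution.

(x ⊛ y)[n] = Σ(m=0 to 3) x[m] · y[(n-m) mod 4]

Computing each output sample:
(x ⊛ y)[0] = -3
(x ⊛ y)[1] = -6
(x ⊛ y)[2] = 1
(x ⊛ y)[3] = -6

x ⊛ y = [-3, -6, 1, -6]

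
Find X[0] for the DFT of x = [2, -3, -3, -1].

X[0] = Σ(n=0 to 3) x[n] · ω_4^0 = Σ x[n]
= (2) + (-3) + (-3) + (-1)

X[0] = -5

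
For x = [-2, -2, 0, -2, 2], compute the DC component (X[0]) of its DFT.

X[0] = Σ(n=0 to 4) x[n] · ω_5^0 = Σ x[n]
= (-2) + (-2) + (0) + (-2) + (2)

X[0] = -4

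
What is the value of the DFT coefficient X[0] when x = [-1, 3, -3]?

X[0] = Σ(n=0 to 2) x[n] · ω_3^0 = Σ x[n]
= (-1) + (3) + (-3)

X[0] = -1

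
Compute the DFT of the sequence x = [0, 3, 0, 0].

X[k] = Σ(n=0 to 3) x[n] · ω_4^(nk)
where ω_4 = e^(-2πi/4)

Computing each X[k]:
X[0] = 3
X[1] = -3i
X[2] = -3
X[3] = 3i

X = [3, -3i, -3, 3i]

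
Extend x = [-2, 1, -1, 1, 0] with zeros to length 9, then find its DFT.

Original 5-point DFT: [-1, -1.6910+0.2245i, -2.8090-2.4899i, -2.8090+2.4899i, -1.6910-0.2245i]
Zero-padded 9-point DFT provides frequency interpolation.

DFT_9([x, 0, ...]) = [-1, -1.9076-0.5240i, -1.3867+0.2232i, -1.0000-1.7321i, -4.2057-1.8508i, -4.2057+1.8508i, -1.0000+1.7321i, -1.3867-0.2232i, -1.9076+0.5240i]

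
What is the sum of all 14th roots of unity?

Sum of all nth roots of unity equals 0 for n > 1 (geometric series with r ≠ 1).

0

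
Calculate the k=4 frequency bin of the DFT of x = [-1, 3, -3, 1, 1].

X[4] = Σ(n=0 to 4) x[n] · ω_5^(4n) where ω_5 = e^(-2πi/5)
= (-1)·ω_5^0 + (3)·ω_5^4 + (-3)·ω_5^8 + (1)·ω_5^12 + (1)·ω_5^16

X[4] = 1.8541-0.4490i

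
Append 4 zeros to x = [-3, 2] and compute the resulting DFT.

Original 2-point DFT: [-1, -5]
Zero-padded 6-point DFT provides frequency interpolation.

DFT_6([x, 0, ...]) = [-1, -2.0000-1.7321i, -4.0000-1.7321i, -5, -4.0000+1.7321i, -2.0000+1.7321i]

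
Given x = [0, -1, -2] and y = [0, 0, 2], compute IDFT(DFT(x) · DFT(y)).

(x ⊛ y)[n] = Σ(m=0 to 2) x[m] · y[(n-m) mod 3]

Computing each output sample:
(x ⊛ y)[0] = -2
(x ⊛ y)[1] = -4
(x ⊛ y)[2] = 0

x ⊛ y = [-2, -4, 0]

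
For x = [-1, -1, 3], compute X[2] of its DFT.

X[2] = Σ(n=0 to 2) x[n] · ω_3^(2n) where ω_3 = e^(-2πi/3)
= (-1)·ω_3^0 + (-1)·ω_3^2 + (3)·ω_3^4

X[2] = -2.0000-3.4641i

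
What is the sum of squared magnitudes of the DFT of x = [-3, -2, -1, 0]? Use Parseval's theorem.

Parseval: Σ|x[n]|² = (1/N)Σ|X[k]|², so Σ|X[k]|² = N·Σ|x[n]|² = 4·14.0000

Σ|X[k]|² = N·Σ|x[n]|² = 4·14.0000 = 56.0000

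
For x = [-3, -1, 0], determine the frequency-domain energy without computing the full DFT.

Parseval: Σ|x[n]|² = (1/N)Σ|X[k]|², so Σ|X[k]|² = N·Σ|x[n]|² = 3·10.0000

Σ|X[k]|² = N·Σ|x[n]|² = 3·10.0000 = 30.0000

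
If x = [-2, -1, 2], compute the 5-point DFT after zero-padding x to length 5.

Original 3-point DFT: [-1, -2.5000+2.5981i, -2.5000-2.5981i]
Zero-padded 5-point DFT provides frequency interpolation.

DFT_5([x, 0, ...]) = [-1, -3.9271-0.2245i, -0.5729+2.4899i, -0.5729-2.4899i, -3.9271+0.2245i]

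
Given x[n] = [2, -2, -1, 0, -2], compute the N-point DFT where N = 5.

X[k] = Σ(n=0 to 4) x[n] · ω_5^(nk)
where ω_5 = e^(-2πi/5)

Computing each X[k]:
X[0] = -3
X[1] = 1.5729+0.5878i
X[2] = 4.9271-0.9511i
X[3] = 4.9271+0.9511i
X[4] = 1.5729-0.5878i

X = [-3, 1.5729+0.5878i, 4.9271-0.9511i, 4.9271+0.9511i, 1.5729-0.5878i]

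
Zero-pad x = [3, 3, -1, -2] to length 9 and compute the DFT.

Original 4-point DFT: [3, 4-5i, 1, 4+5i]
Zero-padded 9-point DFT provides frequency interpolation.

DFT_9([x, 0, ...]) = [3, 6.1245+0.7885i, 5.4606-4.3445i, -3.4641i, 0.4149+0.0632i, 0.4149-0.0632i, 3.4641i, 5.4606+4.3445i, 6.1245-0.7885i]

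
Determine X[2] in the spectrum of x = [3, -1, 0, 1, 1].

X[2] = Σ(n=0 to 4) x[n] · ω_5^(2n) where ω_5 = e^(-2πi/5)
= (3)·ω_5^0 + (-1)·ω_5^2 + (0)·ω_5^4 + (1)·ω_5^6 + (1)·ω_5^8

X[2] = 3.3090+0.2245i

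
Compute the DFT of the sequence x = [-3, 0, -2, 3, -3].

X[k] = Σ(n=0 to 4) x[n] · ω_5^(nk)
where ω_5 = e^(-2πi/5)

Computing each X[k]:
X[0] = -5
X[1] = -4.7361+0.0858i
X[2] = -0.2639-6.5186i
X[3] = -0.2639+6.5186i
X[4] = -4.7361-0.0858i

X = [-5, -4.7361+0.0858i, -0.2639-6.5186i, -0.2639+6.5186i, -4.7361-0.0858i]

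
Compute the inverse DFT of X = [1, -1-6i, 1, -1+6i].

x[n] = (1/4) Σ(k=0 to 3) X[k] · e^(2πikn/4)

Computing each x[n]:
x[0] = 0
x[1] = 3
x[2] = 1
x[3] = -3

x = [0, 3, 1, -3]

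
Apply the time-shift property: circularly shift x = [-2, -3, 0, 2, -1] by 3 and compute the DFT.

Time shift by 3: X_shifted[k] = ω_5^(3k) · X[k]
Shifted x = [0, 2, -1, -2, -3]

DFT(x[n-3]) = [-4, 2.1180-5.3431i, -0.1180-1.9879i, -0.1180+1.9879i, 2.1180+5.3431i]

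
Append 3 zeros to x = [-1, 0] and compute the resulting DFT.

Original 2-point DFT: [-1, -1]
Zero-padded 5-point DFT provides frequency interpolation.

DFT_5([x, 0, ...]) = [-1, -1, -1, -1, -1]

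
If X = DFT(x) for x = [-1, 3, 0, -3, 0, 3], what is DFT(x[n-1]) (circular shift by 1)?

Time shift by 1: X_shifted[k] = ω_6^(1k) · X[k]
Shifted x = [3, -1, 3, 0, -3, 0]

DFT(x[n-1]) = [2, 2.5000-4.3301i, 3.5000+6.0622i, 4, 3.5000-6.0622i, 2.5000+4.3301i]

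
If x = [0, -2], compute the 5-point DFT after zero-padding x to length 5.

Original 2-point DFT: [-2, 2]
Zero-padded 5-point DFT provides frequency interpolation.

DFT_5([x, 0, ...]) = [-2, -0.6180+1.9021i, 1.6180+1.1756i, 1.6180-1.1756i, -0.6180-1.9021i]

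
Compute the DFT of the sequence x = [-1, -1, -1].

X[k] = Σ(n=0 to 2) x[n] · ω_3^(nk)
where ω_3 = e^(-2πi/3)

Computing each X[k]:
X[0] = -3
X[1] = 0
X[2] = 0

X = [-3, 0, 0]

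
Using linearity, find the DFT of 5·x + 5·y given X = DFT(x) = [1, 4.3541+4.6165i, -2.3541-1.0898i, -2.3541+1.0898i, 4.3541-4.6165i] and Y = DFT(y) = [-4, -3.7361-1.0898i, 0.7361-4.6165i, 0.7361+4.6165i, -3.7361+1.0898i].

By linearity: DFT(5x + 5y) = 5·DFT(x) + 5·DFT(y)
= 5·[1, 4.3541+4.6165i, -2.3541-1.0898i, -2.3541+1.0898i, 4.3541-4.6165i] + 5·[-4, -3.7361-1.0898i, 0.7361-4.6165i, 0.7361+4.6165i, -3.7361+1.0898i]

Computing element-wise:
Z[0] = 5·(1) + 5·(-4) = -15
Z[1] = 5·(4.3541+4.6165i) + 5·(-3.7361-1.0898i) = 3.0900+17.6335i
Z[2] = 5·(-2.3541-1.0898i) + 5·(0.7361-4.6165i) = -8.0900-28.5315i
Z[3] = 5·(-2.3541+1.0898i) + 5·(0.7361+4.6165i) = -8.0900+28.5315i
Z[4] = 5·(4.3541-4.6165i) + 5·(-3.7361+1.0898i) = 3.0900-17.6335i

DFT(5x + 5y) = 5·X + 5·Y = [-15, 3.0900+17.6335i, -8.0900-28.5315i, -8.0900+28.5315i, 3.0900-17.6335i]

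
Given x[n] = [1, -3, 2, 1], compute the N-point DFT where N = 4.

X[k] = Σ(n=0 to 3) x[n] · ω_4^(nk)
where ω_4 = e^(-2πi/4)

Computing each X[k]:
X[0] = 1
X[1] = -1+4i
X[2] = 5
X[3] = -1-4i

X = [1, -1+4i, 5, -1-4i]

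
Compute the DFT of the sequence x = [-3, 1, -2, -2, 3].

X[k] = Σ(n=0 to 4) x[n] · ω_5^(nk)
where ω_5 = e^(-2πi/5)

Computing each X[k]:
X[0] = -3
X[1] = 1.4721+1.9021i
X[2] = -7.4721+1.1756i
X[3] = -7.4721-1.1756i
X[4] = 1.4721-1.9021i

X = [-3, 1.4721+1.9021i, -7.4721+1.1756i, -7.4721-1.1756i, 1.4721-1.9021i]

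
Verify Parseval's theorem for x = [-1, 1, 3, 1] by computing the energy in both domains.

Time domain:
Σ|x[n]|² = |-1|² + |1|² + |3|² + |1|² = 12.0000

Frequency domain:
(1/4)Σ|X[k]|² = (1/4)(|4|² + |-4|² + |0|² + |-4|²) = (1/4)·48.0000 = 12.0000

Both sides agree, confirming Parseval's theorem.

Σ|x[n]|² = (1/N)Σ|X[k]|² = 12.0000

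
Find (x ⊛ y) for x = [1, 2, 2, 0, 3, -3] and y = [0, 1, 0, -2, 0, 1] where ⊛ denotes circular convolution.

(x ⊛ y)[n] = Σ(m=0 to 5) x[m] · y[(n-m) mod 6]

Computing each output sample:
(x ⊛ y)[0] = -1
(x ⊛ y)[1] = -3
(x ⊛ y)[2] = 8
(x ⊛ y)[3] = 3
(x ⊛ y)[4] = -7
(x ⊛ y)[5] = 0

x ⊛ y = [-1, -3, 8, 3, -7, 0]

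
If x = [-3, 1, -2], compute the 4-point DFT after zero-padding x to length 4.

Original 3-point DFT: [-4, -2.5000-2.5981i, -2.5000+2.5981i]
Zero-padded 4-point DFT provides frequency interpolation.

DFT_4([x, 0, ...]) = [-4, -1-1i, -6, -1+1i]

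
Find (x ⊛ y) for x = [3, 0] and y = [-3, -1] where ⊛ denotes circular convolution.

(x ⊛ y)[n] = Σ(m=0 to 1) x[m] · y[(n-m) mod 2]

Computing each output sample:
(x ⊛ y)[0] = -9
(x ⊛ y)[1] = -3

x ⊛ y = [-9, -3]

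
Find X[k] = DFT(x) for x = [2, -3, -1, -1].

X[k] = Σ(n=0 to 3) x[n] · ω_4^(nk)
where ω_4 = e^(-2πi/4)

Computing each X[k]:
X[0] = -3
X[1] = 3+2i
X[2] = 5
X[3] = 3-2i

X = [-3, 3+2i, 5, 3-2i]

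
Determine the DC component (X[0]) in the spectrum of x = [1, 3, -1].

X[0] = Σ(n=0 to 2) x[n] · ω_3^0 = Σ x[n]
= (1) + (3) + (-1)

X[0] = 3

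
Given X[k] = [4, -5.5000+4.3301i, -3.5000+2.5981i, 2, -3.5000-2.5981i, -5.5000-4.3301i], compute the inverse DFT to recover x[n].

x[n] = (1/6) Σ(k=0 to 5) X[k] · e^(2πikn/6)

Computing each x[n]:
x[0] = -2
x[1] = -2
x[2] = 2
x[3] = 1
x[4] = 3
x[5] = 2

x = [-2, -2, 2, 1, 3, 2]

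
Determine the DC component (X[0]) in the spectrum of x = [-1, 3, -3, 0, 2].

X[0] = Σ(n=0 to 4) x[n] · ω_5^0 = Σ x[n]
= (-1) + (3) + (-3) + (0) + (2)

X[0] = 1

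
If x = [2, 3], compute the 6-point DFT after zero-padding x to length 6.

Original 2-point DFT: [5, -1]
Zero-padded 6-point DFT provides frequency interpolation.

DFT_6([x, 0, ...]) = [5, 3.5000-2.5981i, 0.5000-2.5981i, -1, 0.5000+2.5981i, 3.5000+2.5981i]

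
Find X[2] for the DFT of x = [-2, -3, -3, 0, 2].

X[2] = Σ(n=0 to 4) x[n] · ω_5^(2n) where ω_5 = e^(-2πi/5)
= (-2)·ω_5^0 + (-3)·ω_5^2 + (-3)·ω_5^4 + (0)·ω_5^6 + (2)·ω_5^8

X[2] = -2.1180+0.0858i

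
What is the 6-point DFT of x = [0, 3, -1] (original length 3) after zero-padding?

Original 3-point DFT: [2, -1.0000-3.4641i, -1.0000+3.4641i]
Zero-padded 6-point DFT provides frequency interpolation.

DFT_6([x, 0, ...]) = [2, 2.0000-1.7321i, -1.0000-3.4641i, -4, -1.0000+3.4641i, 2.0000+1.7321i]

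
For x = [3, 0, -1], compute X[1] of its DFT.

X[1] = Σ(n=0 to 2) x[n] · ω_3^(1n) where ω_3 = e^(-2πi/3)
= (3)·ω_3^0 + (0)·ω_3^1 + (-1)·ω_3^2

X[1] = 3.5000-0.8660i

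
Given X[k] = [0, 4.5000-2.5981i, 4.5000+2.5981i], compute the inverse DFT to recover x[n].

x[n] = (1/3) Σ(k=0 to 2) X[k] · e^(2πikn/3)

Computing each x[n]:
x[0] = 3
x[1] = 0
x[2] = -3

x = [3, 0, -3]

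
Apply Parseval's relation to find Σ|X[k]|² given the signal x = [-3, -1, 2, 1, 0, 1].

Parseval: Σ|x[n]|² = (1/N)Σ|X[k]|², so Σ|X[k]|² = N·Σ|x[n]|² = 6·16.0000

Σ|X[k]|² = N·Σ|x[n]|² = 6·16.0000 = 96.0000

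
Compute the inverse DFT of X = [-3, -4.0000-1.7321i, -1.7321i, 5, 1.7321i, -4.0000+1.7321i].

x[n] = (1/6) Σ(k=0 to 5) X[k] · e^(2πikn/6)

Computing each x[n]:
x[0] = -1
x[1] = -1
x[2] = 1
x[3] = 0
x[4] = 1
x[5] = -3

x = [-1, -1, 1, 0, 1, -3]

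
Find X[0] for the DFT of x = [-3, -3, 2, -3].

X[0] = Σ(n=0 to 3) x[n] · ω_4^0 = Σ x[n]
= (-3) + (-3) + (2) + (-3)

X[0] = -7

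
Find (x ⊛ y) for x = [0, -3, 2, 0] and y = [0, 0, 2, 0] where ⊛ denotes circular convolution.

(x ⊛ y)[n] = Σ(m=0 to 3) x[m] · y[(n-m) mod 4]

Computing each output sample:
(x ⊛ y)[0] = 4
(x ⊛ y)[1] = 0
(x ⊛ y)[2] = 0
(x ⊛ y)[3] = -6

x ⊛ y = [4, 0, 0, -6]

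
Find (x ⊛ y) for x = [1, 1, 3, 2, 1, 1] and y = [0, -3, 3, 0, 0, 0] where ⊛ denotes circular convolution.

(x ⊛ y)[n] = Σ(m=0 to 5) x[m] · y[(n-m) mod 6]

Computing each output sample:
(x ⊛ y)[0] = 0
(x ⊛ y)[1] = 0
(x ⊛ y)[2] = 0
(x ⊛ y)[3] = -6
(x ⊛ y)[4] = 3
(x ⊛ y)[5] = 3

x ⊛ y = [0, 0, 0, -6, 3, 3]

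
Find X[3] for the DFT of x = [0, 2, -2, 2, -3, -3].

X[3] = Σ(n=0 to 5) x[n] · ω_6^(3n) where ω_6 = e^(-2πi/6)
= (0)·ω_6^0 + (2)·ω_6^3 + (-2)·ω_6^6 + (2)·ω_6^9 + (-3)·ω_6^12 + (-3)·ω_6^15

X[3] = -6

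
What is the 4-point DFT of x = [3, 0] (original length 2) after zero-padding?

Original 2-point DFT: [3, 3]
Zero-padded 4-point DFT provides frequency interpolation.

DFT_4([x, 0, ...]) = [3, 3, 3, 3]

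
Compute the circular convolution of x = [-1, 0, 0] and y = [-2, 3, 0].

(x ⊛ y)[n] = Σ(m=0 to 2) x[m] · y[(n-m) mod 3]

Computing each output sample:
(x ⊛ y)[0] = 2
(x ⊛ y)[1] = -3
(x ⊛ y)[2] = 0

x ⊛ y = [2, -3, 0]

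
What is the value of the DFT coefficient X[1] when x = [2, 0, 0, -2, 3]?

X[1] = Σ(n=0 to 4) x[n] · ω_5^(1n) where ω_5 = e^(-2πi/5)
= (2)·ω_5^0 + (0)·ω_5^1 + (0)·ω_5^2 + (-2)·ω_5^3 + (3)·ω_5^4

X[1] = 4.5451+1.6776i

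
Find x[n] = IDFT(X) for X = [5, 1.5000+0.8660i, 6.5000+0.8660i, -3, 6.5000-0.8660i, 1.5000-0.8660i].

x[n] = (1/6) Σ(k=0 to 5) X[k] · e^(2πikn/6)

Computing each x[n]:
x[0] = 3
x[1] = 0
x[2] = -1
x[3] = 3
x[4] = -1
x[5] = 1

x = [3, 0, -1, 3, -1, 1]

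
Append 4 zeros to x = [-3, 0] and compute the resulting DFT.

Original 2-point DFT: [-3, -3]
Zero-padded 6-point DFT provides frequency interpolation.

DFT_6([x, 0, ...]) = [-3, -3, -3, -3, -3, -3]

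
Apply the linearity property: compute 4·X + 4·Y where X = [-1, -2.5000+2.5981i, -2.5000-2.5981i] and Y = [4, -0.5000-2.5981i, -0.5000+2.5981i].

By linearity: DFT(4x + 4y) = 4·DFT(x) + 4·DFT(y)
= 4·[-1, -2.5000+2.5981i, -2.5000-2.5981i] + 4·[4, -0.5000-2.5981i, -0.5000+2.5981i]

Computing element-wise:
Z[0] = 4·(-1) + 4·(4) = 12
Z[1] = 4·(-2.5000+2.5981i) + 4·(-0.5000-2.5981i) = -12
Z[2] = 4·(-2.5000-2.5981i) + 4·(-0.5000+2.5981i) = -12

DFT(4x + 4y) = 4·X + 4·Y = [12, -12, -12]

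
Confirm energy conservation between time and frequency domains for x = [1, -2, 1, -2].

Time domain:
Σ|x[n]|² = |1|² + |-2|² + |1|² + |-2|² = 10.0000

Frequency domain:
(1/4)Σ|X[k]|² = (1/4)(|-2|² + |0|² + |6|² + |0|²) = (1/4)·40.0000 = 10.0000

Both sides agree, confirming Parseval's theorem.

Σ|x[n]|² = (1/N)Σ|X[k]|² = 10.0000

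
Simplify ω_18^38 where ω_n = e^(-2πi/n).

Since ω_18^18 = 1, powers reduce modulo 18.
38 mod 18 = 2
So ω_18^38 = ω_18^2 = e^(-2πi·2/18)

ω_18^38 = ω_18^2 = 0.7660-0.6428i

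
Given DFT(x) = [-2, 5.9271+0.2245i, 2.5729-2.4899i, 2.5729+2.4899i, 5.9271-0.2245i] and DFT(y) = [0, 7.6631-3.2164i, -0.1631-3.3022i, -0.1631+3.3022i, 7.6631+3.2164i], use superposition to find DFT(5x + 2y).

By linearity: DFT(5x + 2y) = 5·DFT(x) + 2·DFT(y)
= 5·[-2, 5.9271+0.2245i, 2.5729-2.4899i, 2.5729+2.4899i, 5.9271-0.2245i] + 2·[0, 7.6631-3.2164i, -0.1631-3.3022i, -0.1631+3.3022i, 7.6631+3.2164i]

Computing element-wise:
Z[0] = 5·(-2) + 2·(0) = -10
Z[1] = 5·(5.9271+0.2245i) + 2·(7.6631-3.2164i) = 44.9617-5.3103i
Z[2] = 5·(2.5729-2.4899i) + 2·(-0.1631-3.3022i) = 12.5383-19.0539i
Z[3] = 5·(2.5729+2.4899i) + 2·(-0.1631+3.3022i) = 12.5383+19.0539i
Z[4] = 5·(5.9271-0.2245i) + 2·(7.6631+3.2164i) = 44.9617+5.3103i

DFT(5x + 2y) = 5·X + 2·Y = [-10, 44.9617-5.3103i, 12.5383-19.0539i, 12.5383+19.0539i, 44.9617+5.3103i]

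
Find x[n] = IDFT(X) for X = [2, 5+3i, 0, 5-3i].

x[n] = (1/4) Σ(k=0 to 3) X[k] · e^(2πikn/4)

Computing each x[n]:
x[0] = 3
x[1] = -1
x[2] = -2
x[3] = 2

x = [3, -1, -2, 2]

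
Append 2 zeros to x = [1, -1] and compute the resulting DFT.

Original 2-point DFT: [0, 2]
Zero-padded 4-point DFT provides frequency interpolation.

DFT_4([x, 0, ...]) = [0, 1+1i, 2, 1-1i]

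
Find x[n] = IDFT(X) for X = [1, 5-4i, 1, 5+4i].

x[n] = (1/4) Σ(k=0 to 3) X[k] · e^(2πikn/4)

Computing each x[n]:
x[0] = 3
x[1] = 2
x[2] = -2
x[3] = -2

x = [3, 2, -2, -2]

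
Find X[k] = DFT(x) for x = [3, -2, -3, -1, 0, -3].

X[k] = Σ(n=0 to 5) x[n] · ω_6^(nk)
where ω_6 = e^(-2πi/6)

Computing each X[k]:
X[0] = -6
X[1] = 3.0000+1.7321i
X[2] = 6.0000-3.4641i
X[3] = 6
X[4] = 6.0000+3.4641i
X[5] = 3.0000-1.7321i

X = [-6, 3.0000+1.7321i, 6.0000-3.4641i, 6, 6.0000+3.4641i, 3.0000-1.7321i]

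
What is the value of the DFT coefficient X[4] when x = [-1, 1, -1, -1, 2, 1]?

X[4] = Σ(n=0 to 5) x[n] · ω_6^(4n) where ω_6 = e^(-2πi/6)
= (-1)·ω_6^0 + (1)·ω_6^4 + (-1)·ω_6^8 + (-1)·ω_6^12 + (2)·ω_6^16 + (1)·ω_6^20

X[4] = -3.5000+2.5981i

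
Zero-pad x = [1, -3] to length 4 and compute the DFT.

Original 2-point DFT: [-2, 4]
Zero-padded 4-point DFT provides frequency interpolation.

DFT_4([x, 0, ...]) = [-2, 1+3i, 4, 1-3i]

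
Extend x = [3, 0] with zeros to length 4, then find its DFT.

Original 2-point DFT: [3, 3]
Zero-padded 4-point DFT provides frequency interpolation.

DFT_4([x, 0, ...]) = [3, 3, 3, 3]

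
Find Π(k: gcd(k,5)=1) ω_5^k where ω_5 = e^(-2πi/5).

The primitive 5th roots of unity are ω_5^k for k coprime to 5: k ∈ {1, 2, 3, 4}
Their product equals the constant term of the cyclotomic polynomial Φ_5(x) up to sign.
For n ≥ 3, the product of all primitive nth roots of unity is 1. (For n=1 it is 1; for n=2 it is -1.)

1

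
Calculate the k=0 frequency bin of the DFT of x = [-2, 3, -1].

X[0] = Σ(n=0 to 2) x[n] · ω_3^0 = Σ x[n]
= (-2) + (3) + (-1)

X[0] = 0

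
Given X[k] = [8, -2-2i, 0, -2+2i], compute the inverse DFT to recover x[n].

x[n] = (1/4) Σ(k=0 to 3) X[k] · e^(2πikn/4)

Computing each x[n]:
x[0] = 1
x[1] = 3
x[2] = 3
x[3] = 1

x = [1, 3, 3, 1]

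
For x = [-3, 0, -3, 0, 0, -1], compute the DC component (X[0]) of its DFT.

X[0] = Σ(n=0 to 5) x[n] · ω_6^0 = Σ x[n]
= (-3) + (0) + (-3) + (0) + (0) + (-1)

X[0] = -7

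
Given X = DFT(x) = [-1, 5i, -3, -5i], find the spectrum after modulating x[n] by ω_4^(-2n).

Modulation property: DFT(ω_4^(-2n)·x[n]) = X[(k-2) mod 4], so circularly shift X by 2 positions.

X[k-2] = [-3, -5i, -1, 5i]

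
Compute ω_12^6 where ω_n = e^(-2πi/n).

ω_12^6 = e^(-2πi·6/12)
= cos(-2π·6/12) + i·sin(-2π·6/12)
= cos(-12π/12) + i·sin(-12π/12)

ω_12^6 = cos(-12π/12) + i·sin(-12π/12) = -1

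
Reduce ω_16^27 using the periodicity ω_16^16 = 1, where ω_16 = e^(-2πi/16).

Since ω_16^16 = 1, powers reduce modulo 16.
27 mod 16 = 11
So ω_16^27 = ω_16^11 = e^(-2πi·11/16)

ω_16^27 = ω_16^11 = -0.3827+0.9239i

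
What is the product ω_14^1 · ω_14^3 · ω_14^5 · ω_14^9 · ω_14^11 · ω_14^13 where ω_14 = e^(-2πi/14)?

The primitive 14th roots of unity are ω_14^k for k coprime to 14: k ∈ {1, 3, 5, 9, 11, 13}
Their product equals the constant term of the cyclotomic polynomial Φ_14(x) up to sign.
For n ≥ 3, the product of all primitive nth roots of unity is 1. (For n=1 it is 1; for n=2 it is -1.)

1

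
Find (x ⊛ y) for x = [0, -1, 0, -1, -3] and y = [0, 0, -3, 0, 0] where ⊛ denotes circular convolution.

(x ⊛ y)[n] = Σ(m=0 to 4) x[m] · y[(n-m) mod 5]

Computing each output sample:
(x ⊛ y)[0] = 3
(x ⊛ y)[1] = 9
(x ⊛ y)[2] = 0
(x ⊛ y)[3] = 3
(x ⊛ y)[4] = 0

x ⊛ y = [3, 9, 0, 3, 0]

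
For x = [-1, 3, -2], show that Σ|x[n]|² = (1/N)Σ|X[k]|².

Time domain:
Σ|x[n]|² = |-1|² + |3|² + |-2|² = 14.0000

Frequency domain:
(1/3)Σ|X[k]|² = (1/3)(|0|² + |-1.5000-4.3301i|² + |-1.5000+4.3301i|²) = (1/3)·42.0000 = 14.0000

Both sides agree, confirming Parseval's theorem.

Σ|x[n]|² = (1/N)Σ|X[k]|² = 14.0000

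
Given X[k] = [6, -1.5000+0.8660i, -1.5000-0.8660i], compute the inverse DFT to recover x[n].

x[n] = (1/3) Σ(k=0 to 2) X[k] · e^(2πikn/3)

Computing each x[n]:
x[0] = 1
x[1] = 2
x[2] = 3

x = [1, 2, 3]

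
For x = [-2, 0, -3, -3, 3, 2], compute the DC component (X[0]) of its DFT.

X[0] = Σ(n=0 to 5) x[n] · ω_6^0 = Σ x[n]
= (-2) + (0) + (-3) + (-3) + (3) + (2)

X[0] = -3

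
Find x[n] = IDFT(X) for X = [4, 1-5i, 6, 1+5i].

x[n] = (1/4) Σ(k=0 to 3) X[k] · e^(2πikn/4)

Computing each x[n]:
x[0] = 3
x[1] = 2
x[2] = 2
x[3] = -3

x = [3, 2, 2, -3]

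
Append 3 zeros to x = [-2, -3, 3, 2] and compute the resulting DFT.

Original 4-point DFT: [0, -5+5i, 2, -5-5i]
Zero-padded 7-point DFT provides frequency interpolation.

DFT_7([x, 0, ...]) = [0, -6.3400-1.4471i, -2.7884+5.7901i, 2.1283+1.6973i, 2.1283-1.6973i, -2.7884-5.7901i, -6.3400+1.4471i]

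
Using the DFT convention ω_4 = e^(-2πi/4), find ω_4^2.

ω_4^2 = e^(-2πi·2/4)
= cos(-2π·2/4) + i·sin(-2π·2/4)
= cos(-4π/4) + i·sin(-4π/4)

ω_4^2 = cos(-4π/4) + i·sin(-4π/4) = -1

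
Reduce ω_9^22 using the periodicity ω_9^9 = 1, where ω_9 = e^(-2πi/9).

Since ω_9^9 = 1, powers reduce modulo 9.
22 mod 9 = 4
So ω_9^22 = ω_9^4 = e^(-2πi·4/9)

ω_9^22 = ω_9^4 = -0.9397-0.3420i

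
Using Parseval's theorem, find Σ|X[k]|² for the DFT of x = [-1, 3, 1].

Parseval: Σ|x[n]|² = (1/N)Σ|X[k]|², so Σ|X[k]|² = N·Σ|x[n]|² = 3·11.0000

Σ|X[k]|² = N·Σ|x[n]|² = 3·11.0000 = 33.0000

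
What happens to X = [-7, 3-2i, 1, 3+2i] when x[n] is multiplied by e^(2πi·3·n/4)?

Modulation property: DFT(ω_4^(-3n)·x[n]) = X[(k-3) mod 4], so circularly shift X by 3 positions.

X[k-3] = [3-2i, 1, 3+2i, -7]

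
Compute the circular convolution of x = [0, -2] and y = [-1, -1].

(x ⊛ y)[n] = Σ(m=0 to 1) x[m] · y[(n-m) mod 2]

Computing each output sample:
(x ⊛ y)[0] = 2
(x ⊛ y)[1] = 2

x ⊛ y = [2, 2]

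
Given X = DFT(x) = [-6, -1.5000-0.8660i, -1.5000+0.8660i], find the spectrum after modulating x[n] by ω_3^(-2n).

Modulation property: DFT(ω_3^(-2n)·x[n]) = X[(k-2) mod 3], so circularly shift X by 2 positions.

X[k-2] = [-1.5000-0.8660i, -1.5000+0.8660i, -6]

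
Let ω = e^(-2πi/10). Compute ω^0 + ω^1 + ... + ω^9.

Sum of all nth roots of unity equals 0 for n > 1 (geometric series with r ≠ 1).

0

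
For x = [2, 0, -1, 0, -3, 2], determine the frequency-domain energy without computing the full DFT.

Parseval: Σ|x[n]|² = (1/N)Σ|X[k]|², so Σ|X[k]|² = N·Σ|x[n]|² = 6·18.0000

Σ|X[k]|² = N·Σ|x[n]|² = 6·18.0000 = 108.0000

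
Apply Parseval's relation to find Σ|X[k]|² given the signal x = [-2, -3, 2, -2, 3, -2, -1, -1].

Parseval: Σ|x[n]|² = (1/N)Σ|X[k]|², so Σ|X[k]|² = N·Σ|x[n]|² = 8·36.0000

Σ|X[k]|² = N·Σ|x[n]|² = 8·36.0000 = 288.0000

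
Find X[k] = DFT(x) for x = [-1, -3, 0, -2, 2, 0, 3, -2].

X[k] = Σ(n=0 to 7) x[n] · ω_8^(nk)
where ω_8 = e^(-2πi/8)

Computing each X[k]:
X[0] = -3
X[1] = -5.1213+5.1213i
X[2] = -2-1i
X[3] = -0.8787-0.8787i
X[4] = 11
X[5] = -0.8787+0.8787i
X[6] = -2+1i
X[7] = -5.1213-5.1213i

X = [-3, -5.1213+5.1213i, -2-1i, -0.8787-0.8787i, 11, -0.8787+0.8787i, -2+1i, -5.1213-5.1213i]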